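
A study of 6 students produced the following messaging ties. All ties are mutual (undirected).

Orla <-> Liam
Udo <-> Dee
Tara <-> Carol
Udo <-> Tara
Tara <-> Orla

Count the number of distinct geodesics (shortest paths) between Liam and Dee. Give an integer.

1

The shortest distance is 4, and the only length-4 path is Liam–Orla–Tara–Udo–Dee. So there is exactly 1 shortest path.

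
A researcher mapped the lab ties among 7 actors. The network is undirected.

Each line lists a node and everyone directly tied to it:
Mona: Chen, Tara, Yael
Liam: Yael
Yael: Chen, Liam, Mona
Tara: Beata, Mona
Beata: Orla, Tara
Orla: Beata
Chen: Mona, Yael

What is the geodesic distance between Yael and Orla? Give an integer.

One shortest route is Yael – Mona – Tara – Beata – Orla, which uses 4 edges, and at distance 3 from Yael we only reach {Beata}, which does not include Orla. So d(Yael,Orla) = 4.

4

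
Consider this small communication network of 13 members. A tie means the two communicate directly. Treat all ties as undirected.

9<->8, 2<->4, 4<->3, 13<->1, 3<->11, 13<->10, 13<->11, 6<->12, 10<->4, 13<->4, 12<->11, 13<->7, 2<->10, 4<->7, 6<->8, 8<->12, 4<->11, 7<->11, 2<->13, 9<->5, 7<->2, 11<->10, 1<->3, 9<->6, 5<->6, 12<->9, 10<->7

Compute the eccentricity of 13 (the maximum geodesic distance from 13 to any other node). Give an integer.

Distances from 13: 1:1, 2:1, 3:2, 4:1, 5:4, 6:3, 7:1, 8:3, 9:3, 10:1, 11:1, 12:2.
The largest is 4 (to 5), so the eccentricity of 13 is 4.

4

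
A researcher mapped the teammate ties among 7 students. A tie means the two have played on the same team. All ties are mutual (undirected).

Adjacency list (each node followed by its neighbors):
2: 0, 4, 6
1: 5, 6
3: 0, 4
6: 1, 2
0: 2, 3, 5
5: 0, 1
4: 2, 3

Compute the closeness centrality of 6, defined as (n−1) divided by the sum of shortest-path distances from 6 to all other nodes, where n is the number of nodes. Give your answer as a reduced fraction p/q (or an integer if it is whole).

6/11

Distances from 6: 0:2, 1:1, 2:1, 3:3, 4:2, 5:2. Sum = 11.
n = 7, so closeness = 6/11.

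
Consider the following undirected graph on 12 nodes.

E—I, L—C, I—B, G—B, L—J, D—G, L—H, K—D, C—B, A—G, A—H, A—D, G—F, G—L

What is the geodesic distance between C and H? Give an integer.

2

One shortest route is C – L – H, which uses 2 edges, and C and H are not directly tied, so nothing shorter exists. So d(C,H) = 2.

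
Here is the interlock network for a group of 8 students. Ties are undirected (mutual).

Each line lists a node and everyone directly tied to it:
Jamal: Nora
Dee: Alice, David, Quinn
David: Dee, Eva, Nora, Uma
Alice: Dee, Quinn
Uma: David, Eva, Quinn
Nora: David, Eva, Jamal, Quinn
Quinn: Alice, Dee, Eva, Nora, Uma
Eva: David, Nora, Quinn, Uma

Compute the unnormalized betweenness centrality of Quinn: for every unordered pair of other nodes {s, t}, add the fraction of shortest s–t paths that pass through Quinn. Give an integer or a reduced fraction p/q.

20/3

Pairs whose geodesics pass through Quinn — Eva–Dee: 1/2; Eva–Alice: 1; Jamal–Uma: 1/3; Jamal–Dee: 1/2; Jamal–Alice: 1; Uma–Nora: 1/3; Uma–Dee: 1/2; Uma–Alice: 1; Nora–Dee: 1/2; Nora–Alice: 1.
All other pairs contribute 0.
Summing the contributions gives betweenness(Quinn) = 20/3.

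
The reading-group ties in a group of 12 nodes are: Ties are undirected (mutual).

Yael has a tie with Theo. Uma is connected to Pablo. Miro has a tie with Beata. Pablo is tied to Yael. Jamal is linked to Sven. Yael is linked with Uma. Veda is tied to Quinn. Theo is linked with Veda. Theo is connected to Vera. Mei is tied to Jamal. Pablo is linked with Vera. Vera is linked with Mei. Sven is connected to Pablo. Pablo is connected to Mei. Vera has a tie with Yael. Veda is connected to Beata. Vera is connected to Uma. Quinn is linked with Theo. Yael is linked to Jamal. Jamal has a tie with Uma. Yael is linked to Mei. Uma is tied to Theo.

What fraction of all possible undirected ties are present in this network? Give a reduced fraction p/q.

1/3

There are 22 edges and 12 nodes, so the maximum possible is C(12,2) = 66.
Density = 22/66 = 1/3.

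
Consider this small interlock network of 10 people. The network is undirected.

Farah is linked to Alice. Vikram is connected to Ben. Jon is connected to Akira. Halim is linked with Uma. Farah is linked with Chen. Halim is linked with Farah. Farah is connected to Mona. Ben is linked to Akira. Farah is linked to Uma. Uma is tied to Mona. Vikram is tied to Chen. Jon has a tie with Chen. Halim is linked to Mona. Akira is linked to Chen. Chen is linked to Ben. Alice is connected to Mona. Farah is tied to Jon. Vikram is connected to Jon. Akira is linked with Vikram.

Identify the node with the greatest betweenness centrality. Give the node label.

Unnormalized betweenness of each node: Akira:1/3, Alice:0, Ben:0, Chen:31/3, Farah:21, Halim:0, Jon:5, Mona:1, Uma:0, Vikram:1/3.
Farah has the largest value, 21, making it the main broker — the node through which the most shortest paths run.

Farah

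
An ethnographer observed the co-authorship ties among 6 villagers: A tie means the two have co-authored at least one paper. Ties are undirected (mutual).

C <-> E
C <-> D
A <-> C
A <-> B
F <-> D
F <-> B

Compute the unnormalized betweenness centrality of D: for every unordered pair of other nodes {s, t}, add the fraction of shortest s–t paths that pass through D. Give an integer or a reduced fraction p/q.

Pairs whose geodesics pass through D — C–F: 1; F–E: 1.
All other pairs contribute 0.
Summing the contributions gives betweenness(D) = 2.

2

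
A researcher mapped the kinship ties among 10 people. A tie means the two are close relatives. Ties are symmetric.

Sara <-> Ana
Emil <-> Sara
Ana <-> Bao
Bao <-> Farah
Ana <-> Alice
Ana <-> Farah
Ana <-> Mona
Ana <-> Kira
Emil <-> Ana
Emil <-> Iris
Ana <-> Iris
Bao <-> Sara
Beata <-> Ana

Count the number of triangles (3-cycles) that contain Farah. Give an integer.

1

Farah's neighbors: Ana and Bao.
Neighbor pairs that are themselves tied: Farah–Ana–Bao. Each forms one triangle with Farah, for 1 in total.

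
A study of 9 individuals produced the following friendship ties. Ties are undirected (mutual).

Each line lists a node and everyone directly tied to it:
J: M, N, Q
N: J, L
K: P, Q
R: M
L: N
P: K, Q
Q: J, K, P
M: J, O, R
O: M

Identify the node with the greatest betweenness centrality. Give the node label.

Unnormalized betweenness of each node: J:21, K:0, L:0, M:13, N:7, O:0, P:0, Q:12, R:0.
J has the largest value, 21, making it the main broker — the node through which the most shortest paths run.

J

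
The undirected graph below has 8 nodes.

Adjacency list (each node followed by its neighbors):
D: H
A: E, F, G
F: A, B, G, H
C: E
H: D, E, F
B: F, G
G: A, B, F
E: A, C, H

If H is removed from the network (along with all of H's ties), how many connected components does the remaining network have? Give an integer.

2

Without H, the remaining ties split the others into: {A, B, C, E, F, G}; {D}.
That's 2 separate components.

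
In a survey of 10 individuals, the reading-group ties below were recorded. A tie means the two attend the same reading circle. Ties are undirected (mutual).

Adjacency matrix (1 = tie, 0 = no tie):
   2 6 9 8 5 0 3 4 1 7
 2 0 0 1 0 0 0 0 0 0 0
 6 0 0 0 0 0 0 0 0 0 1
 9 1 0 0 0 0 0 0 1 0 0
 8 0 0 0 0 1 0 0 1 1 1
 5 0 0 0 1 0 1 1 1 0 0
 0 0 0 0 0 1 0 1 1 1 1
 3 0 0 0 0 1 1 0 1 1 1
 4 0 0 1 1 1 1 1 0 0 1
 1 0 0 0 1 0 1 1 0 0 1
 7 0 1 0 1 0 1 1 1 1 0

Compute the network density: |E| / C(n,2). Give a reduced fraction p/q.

19/45

There are 19 edges and 10 nodes, so the maximum possible is C(10,2) = 45.
Density = 19/45.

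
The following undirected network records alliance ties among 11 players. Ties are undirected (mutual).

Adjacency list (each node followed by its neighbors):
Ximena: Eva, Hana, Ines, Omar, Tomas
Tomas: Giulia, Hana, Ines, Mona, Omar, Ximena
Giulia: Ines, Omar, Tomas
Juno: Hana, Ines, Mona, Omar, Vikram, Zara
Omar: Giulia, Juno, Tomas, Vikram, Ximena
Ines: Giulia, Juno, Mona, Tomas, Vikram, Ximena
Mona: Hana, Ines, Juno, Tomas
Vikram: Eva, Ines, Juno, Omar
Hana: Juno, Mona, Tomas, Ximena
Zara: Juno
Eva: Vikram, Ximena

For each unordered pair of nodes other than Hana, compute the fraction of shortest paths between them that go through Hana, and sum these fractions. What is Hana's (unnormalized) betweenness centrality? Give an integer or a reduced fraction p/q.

Pairs whose geodesics pass through Hana — Mona–Eva: 1/5; Mona–Ximena: 1/3; Juno–Ximena: 1/3; Juno–Tomas: 1/4; Zara–Ximena: 1/3; Zara–Tomas: 1/4.
All other pairs contribute 0.
Summing the contributions gives betweenness(Hana) = 17/10.

17/10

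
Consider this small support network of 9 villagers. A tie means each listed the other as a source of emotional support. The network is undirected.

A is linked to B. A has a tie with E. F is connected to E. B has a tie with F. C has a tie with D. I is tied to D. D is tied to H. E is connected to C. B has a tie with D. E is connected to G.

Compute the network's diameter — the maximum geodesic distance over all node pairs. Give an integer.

Eccentricity of each node (its greatest distance to any other): A:3, B:3, C:2, D:3, E:3, F:3, G:4, H:4, I:4.
The maximum eccentricity is 4, realized for instance by the pair H–G via H – D – C – E – G. So the diameter is 4.

4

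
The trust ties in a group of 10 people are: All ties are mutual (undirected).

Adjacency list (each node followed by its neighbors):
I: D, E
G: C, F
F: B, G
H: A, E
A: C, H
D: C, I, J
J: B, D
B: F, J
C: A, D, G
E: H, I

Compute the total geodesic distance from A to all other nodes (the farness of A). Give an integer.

Distances from A: B:4, C:1, D:2, E:2, F:3, G:2, H:1, I:3, J:3.
Sum = 4 + 1 + 2 + 2 + 3 + 2 + 1 + 3 + 3 = 21.

21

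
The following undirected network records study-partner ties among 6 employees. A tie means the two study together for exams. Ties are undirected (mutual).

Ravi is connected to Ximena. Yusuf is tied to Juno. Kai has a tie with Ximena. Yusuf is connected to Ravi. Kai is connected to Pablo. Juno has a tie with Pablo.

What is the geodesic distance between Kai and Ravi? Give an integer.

One shortest route is Kai – Ximena – Ravi, which uses 2 edges, and Kai and Ravi are not directly tied, so nothing shorter exists. So d(Kai,Ravi) = 2.

2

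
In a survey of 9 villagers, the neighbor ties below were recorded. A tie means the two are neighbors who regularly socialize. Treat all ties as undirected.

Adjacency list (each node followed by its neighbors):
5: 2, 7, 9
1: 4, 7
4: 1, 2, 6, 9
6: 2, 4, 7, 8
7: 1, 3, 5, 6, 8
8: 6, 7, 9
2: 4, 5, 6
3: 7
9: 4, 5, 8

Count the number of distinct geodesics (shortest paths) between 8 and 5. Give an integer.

2

The shortest distance is 2. The length-2 paths are: 8–9–5; 8–7–5.
That gives 2 distinct shortest paths.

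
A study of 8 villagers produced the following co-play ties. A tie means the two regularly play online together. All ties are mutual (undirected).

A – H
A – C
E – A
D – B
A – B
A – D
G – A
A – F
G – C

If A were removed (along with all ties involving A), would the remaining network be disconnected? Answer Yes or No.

Yes

Removing A leaves {B and D} with no path to {F}, so the network splits into 5 components. A is a cut vertex.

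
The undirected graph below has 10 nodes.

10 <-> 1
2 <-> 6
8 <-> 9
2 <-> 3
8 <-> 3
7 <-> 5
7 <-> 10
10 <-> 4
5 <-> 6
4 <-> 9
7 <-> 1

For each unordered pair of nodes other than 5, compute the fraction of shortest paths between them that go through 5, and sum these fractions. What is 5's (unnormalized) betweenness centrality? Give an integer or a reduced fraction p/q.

Pairs whose geodesics pass through 5 — 1–6: 1; 1–2: 1; 1–3: 1/2; 7–6: 1; 7–2: 1; 7–3: 1; 6–4: 1; 6–10: 1; 2–10: 1.
All other pairs contribute 0.
Summing the contributions gives betweenness(5) = 17/2.

17/2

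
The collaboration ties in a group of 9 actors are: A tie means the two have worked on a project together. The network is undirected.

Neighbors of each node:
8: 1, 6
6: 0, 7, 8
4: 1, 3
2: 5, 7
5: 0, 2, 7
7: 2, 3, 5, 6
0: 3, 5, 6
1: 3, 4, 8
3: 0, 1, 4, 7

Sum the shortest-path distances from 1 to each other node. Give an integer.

15

Distances from 1: 0:2, 2:3, 3:1, 4:1, 5:3, 6:2, 7:2, 8:1.
Sum = 2 + 3 + 1 + 1 + 3 + 2 + 2 + 1 = 15.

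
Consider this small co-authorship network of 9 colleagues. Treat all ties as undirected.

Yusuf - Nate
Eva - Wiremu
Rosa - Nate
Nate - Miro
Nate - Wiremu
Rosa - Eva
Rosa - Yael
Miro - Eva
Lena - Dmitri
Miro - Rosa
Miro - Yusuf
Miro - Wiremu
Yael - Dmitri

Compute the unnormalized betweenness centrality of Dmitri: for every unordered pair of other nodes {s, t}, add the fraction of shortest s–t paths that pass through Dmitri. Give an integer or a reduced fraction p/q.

7

Pairs whose geodesics pass through Dmitri — Lena–Yael: 1; Lena–Miro: 1; Lena–Yusuf: 2/2; Lena–Wiremu: 3/3; Lena–Eva: 1; Lena–Rosa: 1; Lena–Nate: 1.
All other pairs contribute 0.
Summing the contributions gives betweenness(Dmitri) = 7.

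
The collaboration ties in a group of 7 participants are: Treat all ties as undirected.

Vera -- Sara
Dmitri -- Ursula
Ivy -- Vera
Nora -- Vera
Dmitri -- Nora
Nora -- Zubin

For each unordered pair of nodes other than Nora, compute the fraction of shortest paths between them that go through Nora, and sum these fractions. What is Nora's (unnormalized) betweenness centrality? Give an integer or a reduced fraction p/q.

Pairs whose geodesics pass through Nora — Ivy–Dmitri: 1; Ivy–Ursula: 1; Ivy–Zubin: 1; Dmitri–Vera: 1; Dmitri–Sara: 1; Dmitri–Zubin: 1; Vera–Ursula: 1; Vera–Zubin: 1; Ursula–Sara: 1; Ursula–Zubin: 1; Sara–Zubin: 1.
All other pairs contribute 0.
Summing the contributions gives betweenness(Nora) = 11.

11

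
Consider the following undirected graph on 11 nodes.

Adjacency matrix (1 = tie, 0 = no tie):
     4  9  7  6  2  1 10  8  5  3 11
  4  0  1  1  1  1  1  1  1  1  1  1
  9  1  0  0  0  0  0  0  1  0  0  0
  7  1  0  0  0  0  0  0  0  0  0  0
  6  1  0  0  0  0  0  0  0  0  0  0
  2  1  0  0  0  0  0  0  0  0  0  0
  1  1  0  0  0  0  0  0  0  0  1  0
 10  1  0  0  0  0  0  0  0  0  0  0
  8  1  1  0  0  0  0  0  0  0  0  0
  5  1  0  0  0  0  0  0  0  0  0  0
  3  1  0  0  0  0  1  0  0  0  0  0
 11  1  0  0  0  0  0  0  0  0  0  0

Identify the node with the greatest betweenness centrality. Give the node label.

Unnormalized betweenness of each node: 1:0, 2:0, 3:0, 4:43, 5:0, 6:0, 7:0, 8:0, 9:0, 10:0, 11:0.
4 has the largest value, 43, making it the main broker — the node through which the most shortest paths run.

4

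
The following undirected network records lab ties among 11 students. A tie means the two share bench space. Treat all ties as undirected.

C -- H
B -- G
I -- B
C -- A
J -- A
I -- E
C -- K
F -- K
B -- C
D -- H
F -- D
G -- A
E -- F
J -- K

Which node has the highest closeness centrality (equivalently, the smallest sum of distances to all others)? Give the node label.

Farness (sum of distances to all others) for each node — A:22, B:20, C:17, D:24, E:24, F:21, G:25, H:22, I:24, J:24, K:19.
The smallest farness is 17, for C, so C has the highest closeness.

C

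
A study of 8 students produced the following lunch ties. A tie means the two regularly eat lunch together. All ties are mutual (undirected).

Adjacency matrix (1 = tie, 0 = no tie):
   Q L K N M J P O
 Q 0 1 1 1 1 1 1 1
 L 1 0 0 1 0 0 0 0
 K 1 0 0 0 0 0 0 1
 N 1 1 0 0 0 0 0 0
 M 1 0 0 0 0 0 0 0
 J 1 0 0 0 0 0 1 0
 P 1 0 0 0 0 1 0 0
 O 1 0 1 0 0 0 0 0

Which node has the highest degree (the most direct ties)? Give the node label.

Q

Degrees — J:2, K:2, L:2, M:1, N:2, O:2, P:2, Q:7.
The maximum is 7, attained only by Q.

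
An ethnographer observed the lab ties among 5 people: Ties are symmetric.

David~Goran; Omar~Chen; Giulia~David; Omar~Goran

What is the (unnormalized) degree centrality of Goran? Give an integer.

Goran is directly tied to David and Omar. That is 2 neighbors, so the degree of Goran is 2.

2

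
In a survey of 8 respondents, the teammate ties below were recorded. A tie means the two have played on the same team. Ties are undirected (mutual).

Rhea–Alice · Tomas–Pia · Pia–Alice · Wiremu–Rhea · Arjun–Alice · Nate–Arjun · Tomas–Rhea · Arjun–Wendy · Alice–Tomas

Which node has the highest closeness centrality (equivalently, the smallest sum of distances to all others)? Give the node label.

Farness (sum of distances to all others) for each node — Alice:10, Arjun:12, Nate:18, Pia:15, Rhea:13, Tomas:13, Wendy:18, Wiremu:19.
The smallest farness is 10, for Alice, so Alice has the highest closeness.

Alice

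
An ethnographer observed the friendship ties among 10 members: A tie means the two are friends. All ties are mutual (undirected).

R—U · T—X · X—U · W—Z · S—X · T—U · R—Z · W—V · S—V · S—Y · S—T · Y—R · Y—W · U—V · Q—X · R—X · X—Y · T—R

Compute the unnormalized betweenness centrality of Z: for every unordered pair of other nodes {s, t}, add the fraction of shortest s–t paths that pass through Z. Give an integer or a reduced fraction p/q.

2/3

Pairs whose geodesics pass through Z — T–W: 1/6; R–W: 1/2.
All other pairs contribute 0.
Summing the contributions gives betweenness(Z) = 2/3.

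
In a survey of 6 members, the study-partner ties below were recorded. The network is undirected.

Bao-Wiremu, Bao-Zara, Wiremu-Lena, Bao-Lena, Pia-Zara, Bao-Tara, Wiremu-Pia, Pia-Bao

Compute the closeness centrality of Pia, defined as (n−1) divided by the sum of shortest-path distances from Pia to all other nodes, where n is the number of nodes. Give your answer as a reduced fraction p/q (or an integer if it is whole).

Distances from Pia: Bao:1, Lena:2, Tara:2, Wiremu:1, Zara:1. Sum = 7.
n = 6, so closeness = 5/7.

5/7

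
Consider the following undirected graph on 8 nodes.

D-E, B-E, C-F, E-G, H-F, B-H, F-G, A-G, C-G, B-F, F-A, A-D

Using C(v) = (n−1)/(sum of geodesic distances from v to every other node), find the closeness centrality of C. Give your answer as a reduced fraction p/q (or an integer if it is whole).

Distances from C: A:2, B:2, D:3, E:2, F:1, G:1, H:2. Sum = 13.
n = 8, so closeness = 7/13.

7/13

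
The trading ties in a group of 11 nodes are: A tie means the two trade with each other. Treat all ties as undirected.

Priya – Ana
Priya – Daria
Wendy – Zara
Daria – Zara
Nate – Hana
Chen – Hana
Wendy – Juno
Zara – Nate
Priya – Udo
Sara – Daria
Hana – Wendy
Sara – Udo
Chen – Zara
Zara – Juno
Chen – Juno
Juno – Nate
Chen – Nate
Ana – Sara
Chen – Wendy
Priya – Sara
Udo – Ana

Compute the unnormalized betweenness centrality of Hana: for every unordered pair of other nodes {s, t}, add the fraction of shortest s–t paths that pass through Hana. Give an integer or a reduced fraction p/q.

Pairs whose geodesics pass through Hana — Wendy–Nate: 1/4.
All other pairs contribute 0.
Summing the contributions gives betweenness(Hana) = 1/4.

1/4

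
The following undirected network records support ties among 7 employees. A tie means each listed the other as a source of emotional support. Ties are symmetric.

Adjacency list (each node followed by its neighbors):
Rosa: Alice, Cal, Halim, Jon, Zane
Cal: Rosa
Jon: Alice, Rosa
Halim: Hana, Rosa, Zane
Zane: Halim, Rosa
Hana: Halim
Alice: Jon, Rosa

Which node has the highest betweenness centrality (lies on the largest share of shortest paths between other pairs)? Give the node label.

Unnormalized betweenness of each node: Alice:0, Cal:0, Halim:5, Hana:0, Jon:0, Rosa:11, Zane:0.
Rosa has the largest value, 11, making it the main broker — the node through which the most shortest paths run.

Rosa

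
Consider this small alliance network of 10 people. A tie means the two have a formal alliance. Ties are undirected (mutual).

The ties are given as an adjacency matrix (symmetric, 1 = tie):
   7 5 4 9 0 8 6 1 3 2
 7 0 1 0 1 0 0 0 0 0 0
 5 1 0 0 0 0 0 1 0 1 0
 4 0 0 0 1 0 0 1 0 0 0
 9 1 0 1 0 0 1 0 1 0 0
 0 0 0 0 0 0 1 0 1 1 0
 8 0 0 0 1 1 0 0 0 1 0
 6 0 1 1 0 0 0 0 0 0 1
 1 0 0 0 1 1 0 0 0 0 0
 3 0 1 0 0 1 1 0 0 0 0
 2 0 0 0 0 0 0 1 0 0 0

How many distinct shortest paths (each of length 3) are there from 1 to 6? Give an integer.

1

The shortest distance is 3, and the only length-3 path is 1–9–4–6. So there is exactly 1 shortest path.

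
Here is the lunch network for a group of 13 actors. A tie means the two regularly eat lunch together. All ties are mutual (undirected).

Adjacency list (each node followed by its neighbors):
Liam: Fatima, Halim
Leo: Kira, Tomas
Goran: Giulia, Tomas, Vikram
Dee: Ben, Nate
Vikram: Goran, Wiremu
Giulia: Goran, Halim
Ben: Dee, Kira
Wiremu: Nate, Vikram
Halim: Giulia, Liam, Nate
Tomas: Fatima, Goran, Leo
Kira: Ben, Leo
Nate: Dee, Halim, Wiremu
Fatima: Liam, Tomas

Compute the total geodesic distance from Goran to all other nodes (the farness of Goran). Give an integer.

28

Distances from Goran: Ben:4, Dee:4, Fatima:2, Giulia:1, Halim:2, Kira:3, Leo:2, Liam:3, Nate:3, Tomas:1, Vikram:1, Wiremu:2.
Sum = 4 + 4 + 2 + 1 + 2 + 3 + 2 + 3 + 3 + 1 + 1 + 2 = 28.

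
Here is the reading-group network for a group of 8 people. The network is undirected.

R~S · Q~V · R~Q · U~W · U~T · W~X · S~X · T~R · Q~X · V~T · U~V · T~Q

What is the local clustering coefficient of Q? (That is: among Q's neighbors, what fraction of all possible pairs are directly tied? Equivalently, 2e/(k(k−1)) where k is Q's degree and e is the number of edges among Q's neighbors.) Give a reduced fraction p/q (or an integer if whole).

Q's neighbors: R, T, V, and X (k = 4).
Possible neighbor pairs: C(4,2) = 6. Edges among them: R–T, T–V → e = 2.
Clustering(Q) = 2/6 = 1/3.

1/3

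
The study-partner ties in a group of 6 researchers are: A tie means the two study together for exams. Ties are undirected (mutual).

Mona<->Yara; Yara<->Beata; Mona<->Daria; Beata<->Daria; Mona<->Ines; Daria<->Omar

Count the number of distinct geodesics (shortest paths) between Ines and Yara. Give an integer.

The shortest distance is 2, and the only length-2 path is Ines–Mona–Yara. So there is exactly 1 shortest path.

1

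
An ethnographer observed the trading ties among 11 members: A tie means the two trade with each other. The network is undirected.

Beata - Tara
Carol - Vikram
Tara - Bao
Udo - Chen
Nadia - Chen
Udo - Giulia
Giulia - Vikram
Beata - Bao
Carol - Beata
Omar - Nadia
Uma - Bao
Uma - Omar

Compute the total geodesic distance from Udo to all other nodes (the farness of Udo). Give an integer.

Distances from Udo: Bao:5, Beata:4, Carol:3, Chen:1, Giulia:1, Nadia:2, Omar:3, Tara:5, Uma:4, Vikram:2.
Sum = 5 + 4 + 3 + 1 + 1 + 2 + 3 + 5 + 4 + 2 = 30.

30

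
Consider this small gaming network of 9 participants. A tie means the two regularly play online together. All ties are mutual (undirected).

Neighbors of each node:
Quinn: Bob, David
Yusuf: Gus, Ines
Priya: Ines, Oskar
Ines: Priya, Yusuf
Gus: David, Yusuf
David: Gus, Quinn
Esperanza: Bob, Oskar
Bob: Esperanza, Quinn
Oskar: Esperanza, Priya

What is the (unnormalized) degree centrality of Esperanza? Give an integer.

2

Esperanza is directly tied to Bob and Oskar. That is 2 neighbors, so the degree of Esperanza is 2.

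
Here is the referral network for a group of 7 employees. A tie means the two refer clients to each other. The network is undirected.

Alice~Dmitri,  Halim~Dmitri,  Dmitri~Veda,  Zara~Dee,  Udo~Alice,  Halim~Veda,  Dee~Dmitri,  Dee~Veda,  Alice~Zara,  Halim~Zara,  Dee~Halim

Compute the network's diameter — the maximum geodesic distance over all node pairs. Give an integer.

Eccentricity of each node (its greatest distance to any other): Alice:2, Dee:3, Dmitri:2, Halim:3, Udo:3, Veda:3, Zara:2.
The maximum eccentricity is 3, realized for instance by the pair Dee–Udo via Dee – Dmitri – Alice – Udo. So the diameter is 3.

3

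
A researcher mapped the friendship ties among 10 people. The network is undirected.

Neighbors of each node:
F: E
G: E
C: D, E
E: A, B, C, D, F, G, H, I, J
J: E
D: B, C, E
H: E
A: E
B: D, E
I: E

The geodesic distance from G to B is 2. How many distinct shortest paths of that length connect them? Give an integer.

The shortest distance is 2, and the only length-2 path is G–E–B. So there is exactly 1 shortest path.

1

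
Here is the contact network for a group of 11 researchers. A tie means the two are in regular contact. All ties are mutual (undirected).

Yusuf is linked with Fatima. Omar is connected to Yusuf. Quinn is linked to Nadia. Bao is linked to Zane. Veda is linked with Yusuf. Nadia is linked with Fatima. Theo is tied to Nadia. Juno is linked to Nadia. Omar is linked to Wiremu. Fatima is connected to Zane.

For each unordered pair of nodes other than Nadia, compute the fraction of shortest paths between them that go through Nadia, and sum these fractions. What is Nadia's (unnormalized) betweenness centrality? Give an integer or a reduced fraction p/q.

24

Pairs whose geodesics pass through Nadia — Juno–Theo: 1; Juno–Wiremu: 1; Juno–Omar: 1; Juno–Quinn: 1; Juno–Fatima: 1; Juno–Bao: 1; Juno–Veda: 1; Juno–Yusuf: 1; Juno–Zane: 1; Theo–Wiremu: 1; Theo–Omar: 1; Theo–Quinn: 1; Theo–Fatima: 1; Theo–Bao: 1 … (+10 more pairs).
All other pairs contribute 0.
Summing the contributions gives betweenness(Nadia) = 24.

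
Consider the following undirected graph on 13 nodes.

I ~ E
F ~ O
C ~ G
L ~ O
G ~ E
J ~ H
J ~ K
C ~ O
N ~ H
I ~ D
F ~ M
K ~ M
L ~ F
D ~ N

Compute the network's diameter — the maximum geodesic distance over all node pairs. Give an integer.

6

Eccentricity of each node (its greatest distance to any other): C:6, D:6, E:6, F:6, G:6, H:6, I:6, J:6, K:6, L:6, M:6, N:6, O:6.
The maximum eccentricity is 6, realized for instance by the pair L–N via L – F – M – K – J – H – N. So the diameter is 6.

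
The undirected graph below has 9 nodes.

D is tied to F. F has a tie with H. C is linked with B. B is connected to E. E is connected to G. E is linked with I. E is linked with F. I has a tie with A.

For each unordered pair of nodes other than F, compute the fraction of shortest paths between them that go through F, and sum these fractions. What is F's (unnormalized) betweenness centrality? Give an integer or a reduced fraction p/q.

Pairs whose geodesics pass through F — C–H: 1; C–D: 1; H–I: 1; H–A: 1; H–B: 1; H–D: 1; H–E: 1; H–G: 1; I–D: 1; A–D: 1; B–D: 1; D–E: 1; D–G: 1.
All other pairs contribute 0.
Summing the contributions gives betweenness(F) = 13.

13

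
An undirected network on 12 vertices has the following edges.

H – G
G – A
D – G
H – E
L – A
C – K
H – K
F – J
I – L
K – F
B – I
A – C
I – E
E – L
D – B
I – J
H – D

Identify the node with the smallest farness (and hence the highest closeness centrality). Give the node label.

H

Farness (sum of distances to all others) for each node — A:22, B:25, C:26, D:23, E:21, F:26, G:23, H:19, I:21, J:26, K:22, L:22.
The smallest farness is 19, for H, so H has the highest closeness.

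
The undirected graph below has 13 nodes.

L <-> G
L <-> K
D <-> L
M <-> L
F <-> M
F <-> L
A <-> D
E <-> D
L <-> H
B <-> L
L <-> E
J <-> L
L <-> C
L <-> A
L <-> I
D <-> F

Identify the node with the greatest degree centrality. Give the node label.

L

Degrees — A:2, B:1, C:1, D:4, E:2, F:3, G:1, H:1, I:1, J:1, K:1, L:12, M:2.
The maximum is 12, attained only by L.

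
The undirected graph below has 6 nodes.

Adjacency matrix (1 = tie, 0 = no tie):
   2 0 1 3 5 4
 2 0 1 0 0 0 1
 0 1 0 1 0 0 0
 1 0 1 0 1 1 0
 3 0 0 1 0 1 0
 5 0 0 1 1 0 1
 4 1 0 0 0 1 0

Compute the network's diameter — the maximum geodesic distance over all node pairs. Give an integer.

Eccentricity of each node (its greatest distance to any other): 0:2, 1:2, 2:3, 3:3, 4:2, 5:2.
The maximum eccentricity is 3, realized for instance by the pair 2–3 via 2 – 0 – 1 – 3. So the diameter is 3.

3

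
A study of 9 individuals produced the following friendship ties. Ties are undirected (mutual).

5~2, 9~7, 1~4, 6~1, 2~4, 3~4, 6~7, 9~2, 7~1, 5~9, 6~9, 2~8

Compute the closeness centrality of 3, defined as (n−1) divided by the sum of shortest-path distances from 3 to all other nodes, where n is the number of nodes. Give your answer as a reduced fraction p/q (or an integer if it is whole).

Distances from 3: 1:2, 2:2, 4:1, 5:3, 6:3, 7:3, 8:3, 9:3. Sum = 20.
n = 9, so closeness = 8/20 = 2/5.

2/5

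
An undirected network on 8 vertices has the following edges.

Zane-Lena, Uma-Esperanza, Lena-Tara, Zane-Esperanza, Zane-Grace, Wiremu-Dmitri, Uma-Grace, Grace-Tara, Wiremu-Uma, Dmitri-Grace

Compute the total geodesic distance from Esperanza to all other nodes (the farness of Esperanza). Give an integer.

14

Distances from Esperanza: Dmitri:3, Grace:2, Lena:2, Tara:3, Uma:1, Wiremu:2, Zane:1.
Sum = 3 + 2 + 2 + 3 + 1 + 2 + 1 = 14.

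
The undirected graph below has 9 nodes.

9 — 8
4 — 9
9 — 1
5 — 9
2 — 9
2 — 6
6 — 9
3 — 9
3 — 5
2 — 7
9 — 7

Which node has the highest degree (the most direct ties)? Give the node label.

Degrees — 1:1, 2:3, 3:2, 4:1, 5:2, 6:2, 7:2, 8:1, 9:8.
The maximum is 8, attained only by 9.

9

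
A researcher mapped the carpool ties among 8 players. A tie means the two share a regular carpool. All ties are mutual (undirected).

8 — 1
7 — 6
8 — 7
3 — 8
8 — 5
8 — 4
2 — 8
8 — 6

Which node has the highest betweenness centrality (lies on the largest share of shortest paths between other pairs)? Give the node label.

Unnormalized betweenness of each node: 1:0, 2:0, 3:0, 4:0, 5:0, 6:0, 7:0, 8:20.
8 has the largest value, 20, making it the main broker — the node through which the most shortest paths run.

8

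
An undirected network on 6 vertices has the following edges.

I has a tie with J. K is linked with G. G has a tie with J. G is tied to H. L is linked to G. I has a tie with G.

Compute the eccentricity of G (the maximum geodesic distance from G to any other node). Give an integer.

1

Distances from G: H:1, I:1, J:1, K:1, L:1.
The largest is 1 (to K, I, L, H, and J), so the eccentricity of G is 1.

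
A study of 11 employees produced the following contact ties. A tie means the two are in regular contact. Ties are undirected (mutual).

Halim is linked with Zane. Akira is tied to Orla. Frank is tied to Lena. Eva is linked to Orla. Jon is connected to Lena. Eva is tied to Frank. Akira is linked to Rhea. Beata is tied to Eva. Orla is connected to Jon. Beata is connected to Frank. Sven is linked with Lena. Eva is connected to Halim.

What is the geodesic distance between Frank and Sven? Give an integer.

One shortest route is Frank – Lena – Sven, which uses 2 edges, and Frank and Sven are not directly tied, so nothing shorter exists. So d(Frank,Sven) = 2.

2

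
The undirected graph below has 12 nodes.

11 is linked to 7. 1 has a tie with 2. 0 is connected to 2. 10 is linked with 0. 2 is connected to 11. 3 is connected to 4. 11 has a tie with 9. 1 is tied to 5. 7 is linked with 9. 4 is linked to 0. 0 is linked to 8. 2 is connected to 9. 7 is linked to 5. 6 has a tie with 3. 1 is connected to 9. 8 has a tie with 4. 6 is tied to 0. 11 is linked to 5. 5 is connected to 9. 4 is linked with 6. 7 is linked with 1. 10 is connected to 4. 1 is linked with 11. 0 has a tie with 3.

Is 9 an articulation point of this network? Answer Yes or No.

Even without 9, every remaining node can still reach every other (the residual graph is connected), so 9 is not a cut vertex.

No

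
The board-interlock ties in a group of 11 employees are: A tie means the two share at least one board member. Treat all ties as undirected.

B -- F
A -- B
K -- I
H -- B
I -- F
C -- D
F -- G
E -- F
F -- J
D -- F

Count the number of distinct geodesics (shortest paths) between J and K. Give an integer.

The shortest distance is 3, and the only length-3 path is J–F–I–K. So there is exactly 1 shortest path.

1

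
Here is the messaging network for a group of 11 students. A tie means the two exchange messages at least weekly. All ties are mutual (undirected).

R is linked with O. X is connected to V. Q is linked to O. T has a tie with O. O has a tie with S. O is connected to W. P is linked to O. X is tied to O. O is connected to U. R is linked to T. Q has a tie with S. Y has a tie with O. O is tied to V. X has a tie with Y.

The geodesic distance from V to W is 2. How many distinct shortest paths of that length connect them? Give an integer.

The shortest distance is 2, and the only length-2 path is V–O–W. So there is exactly 1 shortest path.

1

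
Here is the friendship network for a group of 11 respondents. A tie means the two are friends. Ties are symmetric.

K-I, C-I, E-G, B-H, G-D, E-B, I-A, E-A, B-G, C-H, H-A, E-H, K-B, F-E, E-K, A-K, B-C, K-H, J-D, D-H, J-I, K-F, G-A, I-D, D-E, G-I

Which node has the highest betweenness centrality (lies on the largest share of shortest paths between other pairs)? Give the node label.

I

Unnormalized betweenness of each node: A:1, B:67/30, C:3/4, D:17/4, E:187/30, F:0, G:7/4, H:107/30, I:221/30, J:0, K:97/20.
I has the largest value, 221/30, making it the main broker — the node through which the most shortest paths run.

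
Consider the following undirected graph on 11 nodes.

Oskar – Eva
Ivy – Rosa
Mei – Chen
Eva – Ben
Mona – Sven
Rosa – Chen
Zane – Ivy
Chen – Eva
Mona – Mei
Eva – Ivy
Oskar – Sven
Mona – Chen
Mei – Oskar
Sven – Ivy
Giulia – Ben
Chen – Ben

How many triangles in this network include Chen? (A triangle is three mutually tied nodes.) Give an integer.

2

Chen's neighbors: Ben, Eva, Mei, Mona, and Rosa.
Neighbor pairs that are themselves tied: Chen–Ben–Eva; Chen–Mei–Mona. Each forms one triangle with Chen, for 2 in total.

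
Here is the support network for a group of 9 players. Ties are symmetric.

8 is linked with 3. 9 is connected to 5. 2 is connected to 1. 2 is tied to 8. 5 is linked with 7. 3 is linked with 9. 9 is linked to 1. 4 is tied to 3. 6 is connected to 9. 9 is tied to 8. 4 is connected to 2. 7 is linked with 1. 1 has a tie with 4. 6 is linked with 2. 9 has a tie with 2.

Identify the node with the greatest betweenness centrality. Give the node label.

Unnormalized betweenness of each node: 1:16/3, 2:17/4, 3:13/12, 4:7/6, 5:3/2, 6:0, 7:3/4, 8:1/3, 9:127/12.
9 has the largest value, 127/12, making it the main broker — the node through which the most shortest paths run.

9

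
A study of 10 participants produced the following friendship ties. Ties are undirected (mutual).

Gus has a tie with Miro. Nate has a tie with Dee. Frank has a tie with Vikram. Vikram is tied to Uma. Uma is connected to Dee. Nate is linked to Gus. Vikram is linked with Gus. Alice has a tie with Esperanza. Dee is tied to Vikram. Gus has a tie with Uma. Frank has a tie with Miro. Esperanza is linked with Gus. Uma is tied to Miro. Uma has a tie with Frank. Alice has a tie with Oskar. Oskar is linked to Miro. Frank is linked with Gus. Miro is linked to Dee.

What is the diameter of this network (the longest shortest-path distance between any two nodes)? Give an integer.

3

Eccentricity of each node (its greatest distance to any other): Alice:3, Dee:3, Esperanza:3, Frank:3, Gus:2, Miro:2, Nate:3, Oskar:3, Uma:3, Vikram:3.
The maximum eccentricity is 3, realized for instance by the pair Alice–Frank via Alice – Oskar – Miro – Frank. So the diameter is 3.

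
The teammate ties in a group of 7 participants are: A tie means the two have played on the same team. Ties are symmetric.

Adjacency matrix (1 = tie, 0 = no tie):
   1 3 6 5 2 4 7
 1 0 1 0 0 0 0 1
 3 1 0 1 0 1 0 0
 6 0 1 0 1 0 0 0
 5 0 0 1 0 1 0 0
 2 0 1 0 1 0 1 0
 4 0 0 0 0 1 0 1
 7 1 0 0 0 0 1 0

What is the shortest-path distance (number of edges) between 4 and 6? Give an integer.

3

One shortest route is 4 – 2 – 3 – 6, which uses 3 edges, and at distance 2 from 4 we only reach {1, 3, 5}, which does not include 6. So d(4,6) = 3.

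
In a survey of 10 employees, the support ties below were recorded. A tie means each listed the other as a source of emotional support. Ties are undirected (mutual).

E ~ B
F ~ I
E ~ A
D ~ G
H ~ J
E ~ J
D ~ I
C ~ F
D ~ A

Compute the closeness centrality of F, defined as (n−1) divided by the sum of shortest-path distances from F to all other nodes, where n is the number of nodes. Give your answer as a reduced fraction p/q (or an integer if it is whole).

Distances from F: A:3, B:5, C:1, D:2, E:4, G:3, H:6, I:1, J:5. Sum = 30.
n = 10, so closeness = 9/30 = 3/10.

3/10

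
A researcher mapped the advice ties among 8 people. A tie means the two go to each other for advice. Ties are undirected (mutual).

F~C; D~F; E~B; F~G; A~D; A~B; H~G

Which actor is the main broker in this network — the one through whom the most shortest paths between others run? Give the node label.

Unnormalized betweenness of each node: A:10, B:6, C:0, D:12, E:0, F:14, G:6, H:0.
F has the largest value, 14, making it the main broker — the node through which the most shortest paths run.

F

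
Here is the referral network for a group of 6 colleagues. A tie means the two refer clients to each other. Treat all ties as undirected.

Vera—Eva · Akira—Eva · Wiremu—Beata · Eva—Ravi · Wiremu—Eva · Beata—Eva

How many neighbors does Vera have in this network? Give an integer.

Vera is directly tied to Eva. That is 1 neighbor, so the degree of Vera is 1.

1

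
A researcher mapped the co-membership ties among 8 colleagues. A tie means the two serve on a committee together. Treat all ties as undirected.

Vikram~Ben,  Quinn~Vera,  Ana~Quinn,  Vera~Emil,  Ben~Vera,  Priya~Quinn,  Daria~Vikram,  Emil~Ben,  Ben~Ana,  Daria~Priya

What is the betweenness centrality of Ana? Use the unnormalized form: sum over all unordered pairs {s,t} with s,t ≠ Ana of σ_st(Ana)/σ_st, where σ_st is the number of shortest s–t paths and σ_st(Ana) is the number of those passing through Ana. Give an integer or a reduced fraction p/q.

Pairs whose geodesics pass through Ana — Priya–Ben: 1/3; Vikram–Quinn: 1/3; Ben–Quinn: 1/2.
All other pairs contribute 0.
Summing the contributions gives betweenness(Ana) = 7/6.

7/6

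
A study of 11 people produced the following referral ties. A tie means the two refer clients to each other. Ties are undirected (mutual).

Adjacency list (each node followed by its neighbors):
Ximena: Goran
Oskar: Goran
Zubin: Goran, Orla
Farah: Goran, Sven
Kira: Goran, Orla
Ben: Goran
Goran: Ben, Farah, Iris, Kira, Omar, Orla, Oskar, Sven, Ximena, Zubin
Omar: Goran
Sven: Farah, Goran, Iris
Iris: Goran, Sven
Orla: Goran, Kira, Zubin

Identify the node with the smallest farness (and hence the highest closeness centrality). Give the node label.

Farness (sum of distances to all others) for each node — Ben:19, Farah:18, Goran:10, Iris:18, Kira:18, Omar:19, Orla:17, Oskar:19, Sven:17, Ximena:19, Zubin:18.
The smallest farness is 10, for Goran, so Goran has the highest closeness.

Goran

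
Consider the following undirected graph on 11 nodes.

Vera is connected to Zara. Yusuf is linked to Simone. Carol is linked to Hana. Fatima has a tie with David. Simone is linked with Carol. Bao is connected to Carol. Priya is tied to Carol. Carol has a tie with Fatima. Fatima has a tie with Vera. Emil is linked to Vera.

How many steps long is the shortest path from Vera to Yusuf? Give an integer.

One shortest route is Vera – Fatima – Carol – Simone – Yusuf, which uses 4 edges, and at distance 3 from Vera we only reach {Bao, Hana, Priya, Simone}, which does not include Yusuf. So d(Vera,Yusuf) = 4.

4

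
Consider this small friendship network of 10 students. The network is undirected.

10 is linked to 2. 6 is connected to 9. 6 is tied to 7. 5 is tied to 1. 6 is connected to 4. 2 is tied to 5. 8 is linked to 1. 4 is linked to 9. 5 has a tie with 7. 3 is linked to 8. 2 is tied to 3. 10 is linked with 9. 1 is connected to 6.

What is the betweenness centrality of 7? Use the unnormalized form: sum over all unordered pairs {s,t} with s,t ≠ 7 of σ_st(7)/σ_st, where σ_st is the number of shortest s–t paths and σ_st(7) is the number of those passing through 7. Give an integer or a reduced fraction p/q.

5/3

Pairs whose geodesics pass through 7 — 2–6: 1/3; 5–6: 1/2; 5–4: 1/2; 5–9: 1/3.
All other pairs contribute 0.
Summing the contributions gives betweenness(7) = 5/3.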